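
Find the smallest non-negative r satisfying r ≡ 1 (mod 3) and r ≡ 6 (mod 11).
M = 3 × 11 = 33. M₁ = 11, y₁ ≡ 2 (mod 3). M₂ = 3, y₂ ≡ 4 (mod 11). r = 1×11×2 + 6×3×4 ≡ 28 (mod 33)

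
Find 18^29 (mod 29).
Using Fermat: 18^{28} ≡ 1 (mod 29). 29 ≡ 1 (mod 28). So 18^{29} ≡ 18^{1} ≡ 18 (mod 29)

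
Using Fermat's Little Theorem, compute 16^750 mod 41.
By Fermat: 16^{40} ≡ 1 mod 41. 750 ≡ 30 mod 40. So 16^{750} ≡ 16^{30} ≡ 1 mod 41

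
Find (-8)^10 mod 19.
By repeated squaring mod 19: (-8)^{1}≡11, (-8)^{2}≡7, (-8)^{4}≡11, (-8)^{8}≡7. Then (-8)^{10} = (-8)^{8+2} ≡ 7 × 7 ≡ 11 mod 19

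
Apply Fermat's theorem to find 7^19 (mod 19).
By Fermat: 7^{18} ≡ 1 (mod 19). So 7^{19} = 7^{18} · 7^{1} ≡ 7^{1} ≡ 7 (mod 19)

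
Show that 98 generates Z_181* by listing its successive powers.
98^1, 98^2, ..., 98^{180} mod 181: [98, 11, 173, 121, 93, 64, 118, 161, 31, 142, 160, 114, 131, 168, 174, 38, 104, 56, 58, 73, 95, 79, 140, 145, 92, 147, 107, 169, 91, 49, 96, 177, 151, 137, 32, 59, 171, 106, 71, 80, 57, 156, 84, 87, 19, 52, 28, 29, 127, 138, 130, 70, 163, 46, 164, 144, 175, 136, 115, 48, 179, 166, 159, 16, 120, 176, 53, 126, 40, 119, 78, 42, 134, 100, 26, 14, 105, 154, 69, 65, 35, 172, 23, 82, 72, 178, 68, 148, 24, 180, 83, 170, 8, 60, 88, 117, 63, 20, 150, 39, 21, 67, 50, 13, 7, 143, 77, 125, 123, 108, 86, 102, 41, 36, 89, 34, 74, 12, 90, 132, 85, 4, 30, 44, 149, 122, 10, 75, 110, 101, 124, 25, 97, 94, 162, 129, 153, 152, 54, 43, 51, 111, 18, 135, 17, 37, 6, 45, 66, 133, 2, 15, 22, 165, 61, 5, 128, 55, 141, 62, 103, 139, 47, 81, 155, 167, 76, 27, 112, 116, 146, 9, 158, 99, 109, 3, 113, 33, 157, 1]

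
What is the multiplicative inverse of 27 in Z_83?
Since 83 is prime, by Fermat 27^(-1) ≡ 27^{81} ≡ 40 (mod 83). Verify: 27 × 40 = 1080 ≡ 1 (mod 83)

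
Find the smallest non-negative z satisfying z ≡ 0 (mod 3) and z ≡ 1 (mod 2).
M = 3 × 2 = 6. M₁ = 2, y₁ ≡ 2 (mod 3). M₂ = 3, y₂ ≡ 1 (mod 2). z = 0×2×2 + 1×3×1 ≡ 3 (mod 6)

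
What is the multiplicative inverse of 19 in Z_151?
Since 151 is prime, by Fermat 19^(-1) ≡ 19^{149} ≡ 8 (mod 151). Verify: 19 × 8 = 152 ≡ 1 (mod 151)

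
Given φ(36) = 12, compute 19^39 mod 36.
By Euler: 19^{12} ≡ 1 (mod 36) since gcd(19, 36) = 1. 39 = 3×12 + 3. So 19^{39} ≡ 19^{3} ≡ 19 (mod 36)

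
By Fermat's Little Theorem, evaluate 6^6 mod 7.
By Fermat's Little Theorem, 6^{6} ≡ 1 mod 7 since 7 is prime and gcd(6, 7) = 1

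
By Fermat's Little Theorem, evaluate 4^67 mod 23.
By Fermat: 4^{22} ≡ 1 (mod 23). 67 = 3×22 + 1. So 4^{67} ≡ 4^{1} ≡ 4 (mod 23)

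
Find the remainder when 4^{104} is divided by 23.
By Fermat: 4^{22} ≡ 1 (mod 23). 104 = 4×22 + 16. So 4^{104} ≡ 4^{16} ≡ 12 (mod 23)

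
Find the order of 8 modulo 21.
Powers of 8 mod 21: 8^1≡8, 8^2≡1. Order = 2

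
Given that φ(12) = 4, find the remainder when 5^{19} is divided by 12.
By Euler: 5^{4} ≡ 1 mod 12 since gcd(5, 12) = 1. 19 = 4×4 + 3. So 5^{19} ≡ 5^{3} ≡ 5 mod 12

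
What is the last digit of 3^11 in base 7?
Using Fermat: 3^{6} ≡ 1 (mod 7). 11 ≡ 5 (mod 6). So 3^{11} ≡ 3^{5} ≡ 5 (mod 7)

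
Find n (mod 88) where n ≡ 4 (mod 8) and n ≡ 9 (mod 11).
M = 8 × 11 = 88. M₁ = 11, y₁ ≡ 3 (mod 8). M₂ = 8, y₂ ≡ 7 (mod 11). n = 4×11×3 + 9×8×7 ≡ 20 (mod 88)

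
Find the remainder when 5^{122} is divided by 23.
By Fermat: 5^{22} ≡ 1 (mod 23). 122 = 5×22 + 12. So 5^{122} ≡ 5^{12} ≡ 18 (mod 23)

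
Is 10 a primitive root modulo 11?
10^{2} ≡ 1 mod 11 and 2 < 10, so ord_11(10) = 2 ≠ 10 and 10 is not a primitive root.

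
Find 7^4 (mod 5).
7^{4} = 2401 ≡ 1 (mod 5)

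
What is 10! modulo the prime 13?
(12)! = (10)! × (11) × (12) ≡ -1 mod 13. So (10)! ≡ -1 × [(12)(11)]^(-1) ≡ 6 mod 13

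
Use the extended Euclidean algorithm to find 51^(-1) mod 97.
Extended GCD: 51(-19) + 97(10) = 1. So 51^(-1) ≡ -19 ≡ 78 mod 97. Verify: 51 × 78 = 3978 ≡ 1 mod 97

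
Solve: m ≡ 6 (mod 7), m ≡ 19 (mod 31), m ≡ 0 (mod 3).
M = 7 × 31 × 3 = 651. M₁ = 93, y₁ ≡ 4 (mod 7). M₂ = 21, y₂ ≡ 3 (mod 31). M₃ = 217, y₃ ≡ 1 (mod 3). m = 6×93×4 + 19×21×3 + 0×217×1 ≡ 174 (mod 651)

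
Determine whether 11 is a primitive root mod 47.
ord_47(11) divides 46. For each prime q|46: 11^{23}≡46, 11^{2}≡27, none ≡ 1. So 11 has order 46 and is a primitive root mod 47.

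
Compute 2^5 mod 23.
By repeated squaring (mod 23): 2^{1}≡2, 2^{2}≡4, 2^{4}≡16. Then 2^{5} = 2^{4+1} ≡ 16 × 2 ≡ 9 (mod 23)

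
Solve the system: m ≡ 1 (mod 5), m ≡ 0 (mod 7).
M = 5 × 7 = 35. M₁ = 7, y₁ ≡ 3 (mod 5). M₂ = 5, y₂ ≡ 3 (mod 7). m = 1×7×3 + 0×5×3 ≡ 21 (mod 35)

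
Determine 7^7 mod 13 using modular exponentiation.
By repeated squaring (mod 13): 7^{1}≡7, 7^{2}≡10, 7^{4}≡9. Then 7^{7} = 7^{4+2+1} ≡ 9 × 10 × 7 ≡ 6 (mod 13)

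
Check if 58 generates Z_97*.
ord_97(58) divides 96. For each prime q|96: 58^{48}≡96, 58^{32}≡61, none ≡ 1. So 58 has order 96 and is a primitive root mod 97.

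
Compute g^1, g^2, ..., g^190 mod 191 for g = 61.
61^1, 61^2, ..., 61^{190} mod 191: [61, 92, 73, 60, 31, 172, 178, 162, 141, 6, 175, 170, 56, 169, 186, 77, 113, 17, 82, 36, 95, 65, 145, 59, 161, 80, 105, 102, 110, 25, 188, 8, 106, 163, 11, 98, 57, 39, 87, 150, 173, 48, 63, 23, 66, 15, 151, 43, 140, 136, 83, 97, 187, 138, 14, 90, 142, 67, 76, 52, 116, 9, 167, 64, 84, 158, 88, 20, 74, 121, 123, 54, 47, 2, 122, 184, 146, 120, 62, 153, 165, 133, 91, 12, 159, 149, 112, 147, 181, 154, 35, 34, 164, 72, 190, 130, 99, 118, 131, 160, 19, 13, 29, 50, 185, 16, 21, 135, 22, 5, 114, 78, 174, 109, 155, 96, 126, 46, 132, 30, 111, 86, 89, 81, 166, 3, 183, 85, 28, 180, 93, 134, 152, 104, 41, 18, 143, 128, 168, 125, 176, 40, 148, 51, 55, 108, 94, 4, 53, 177, 101, 49, 124, 115, 139, 75, 182, 24, 127, 107, 33, 103, 171, 117, 70, 68, 137, 144, 189, 69, 7, 45, 71, 129, 38, 26, 58, 100, 179, 32, 42, 79, 44, 10, 37, 156, 157, 27, 119, 1]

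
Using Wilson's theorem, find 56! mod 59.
(58)! = (56)! × (57) × (58) ≡ -1 (mod 59). So (56)! ≡ -1 × [(58)(57)]^(-1) ≡ 29 (mod 59)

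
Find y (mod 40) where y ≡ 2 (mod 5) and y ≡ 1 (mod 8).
M = 5 × 8 = 40. M₁ = 8, y₁ ≡ 2 (mod 5). M₂ = 5, y₂ ≡ 5 (mod 8). y = 2×8×2 + 1×5×5 ≡ 17 (mod 40)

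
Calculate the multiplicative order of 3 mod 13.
Powers of 3 mod 13: 3^1≡3, 3^2≡9, 3^3≡1. So the order of 3 is 3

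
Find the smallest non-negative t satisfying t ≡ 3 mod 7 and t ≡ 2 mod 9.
M = 7 × 9 = 63. M₁ = 9, y₁ ≡ 4 mod 7. M₂ = 7, y₂ ≡ 4 mod 9. t = 3×9×4 + 2×7×4 ≡ 38 mod 63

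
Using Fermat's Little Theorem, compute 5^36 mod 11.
By Fermat: 5^{10} ≡ 1 (mod 11). 36 = 3×10 + 6. So 5^{36} ≡ 5^{6} ≡ 5 (mod 11)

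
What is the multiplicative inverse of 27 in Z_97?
Since 97 is prime, by Fermat 27^(-1) ≡ 27^{95} ≡ 18 mod 97. Verify: 27 × 18 = 486 ≡ 1 mod 97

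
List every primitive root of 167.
There are φ(166) = 82 primitive roots mod 167: {5, 10, 13, 15, 17, 20, 23, 26, 30, 34, 35, 37, 39, 40, 41, 43, 45, 46, 51, 52, 53, 55, 59, 60, 67, 68, 69, 70, 71, 73, 74, 78, 79, 80, 82, 83, 86, 90, 91, 92, 95, 101, 102, 103, 104, 105, 106, 109, 110, 111, 113, 117, 118, 119, 120, 123, 125, 129, 131, 134, 135, 136, 138, 139, 140, 142, 143, 145, 146, 148, 149, 151, 153, 155, 156, 158, 159, 160, 161, 163, 164, 165}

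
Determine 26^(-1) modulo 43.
Since 43 is prime, by Fermat 26^(-1) ≡ 26^{41} ≡ 5 mod 43. Verify: 26 × 5 = 130 ≡ 1 mod 43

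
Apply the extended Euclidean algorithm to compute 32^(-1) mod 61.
Extended GCD: 32(21) + 61(-11) = 1. So 32^(-1) ≡ 21 (mod 61). Verify: 32 × 21 = 672 ≡ 1 (mod 61)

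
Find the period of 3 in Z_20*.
Powers of 3 mod 20: 3^1≡3, 3^2≡9, 3^3≡7, 3^4≡1. Order = 4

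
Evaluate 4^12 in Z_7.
Using Fermat: 4^{6} ≡ 1 mod 7. 12 ≡ 0 mod 6. So 4^{12} ≡ 4^{0} ≡ 1 mod 7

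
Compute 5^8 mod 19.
By repeated squaring mod 19: 5^{1}≡5, 5^{2}≡6, 5^{4}≡17, 5^{8}≡4. So 5^{8} ≡ 4 mod 19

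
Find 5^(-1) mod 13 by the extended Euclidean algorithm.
Extended GCD: 5(-5) + 13(2) = 1. So 5^(-1) ≡ -5 ≡ 8 mod 13. Verify: 5 × 8 = 40 ≡ 1 mod 13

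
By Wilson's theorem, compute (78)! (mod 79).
By Wilson's theorem, (78)! ≡ -1 ≡ 78 (mod 79)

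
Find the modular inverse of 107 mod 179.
Since 179 is prime, by Fermat 107^(-1) ≡ 107^{177} ≡ 87 (mod 179). Verify: 107 × 87 = 9309 ≡ 1 (mod 179)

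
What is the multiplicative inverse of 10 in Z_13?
Since 13 is prime, by Fermat 10^(-1) ≡ 10^{11} ≡ 4 (mod 13). Verify: 10 × 4 = 40 ≡ 1 (mod 13)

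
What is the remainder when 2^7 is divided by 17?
By repeated squaring (mod 17): 2^{1}≡2, 2^{2}≡4, 2^{4}≡16. Then 2^{7} = 2^{4+2+1} ≡ 16 × 4 × 2 ≡ 9 (mod 17)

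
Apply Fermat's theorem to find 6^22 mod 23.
By Fermat's Little Theorem, 6^{22} ≡ 1 mod 23 since 23 is prime and gcd(6, 23) = 1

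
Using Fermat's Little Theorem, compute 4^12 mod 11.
By Fermat: 4^{10} ≡ 1 (mod 11). So 4^{12} = 4^{10} · 4^{2} ≡ 4^{2} ≡ 5 (mod 11)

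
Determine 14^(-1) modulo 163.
Since 163 is prime, by Fermat 14^(-1) ≡ 14^{161} ≡ 35 (mod 163). Verify: 14 × 35 = 490 ≡ 1 (mod 163)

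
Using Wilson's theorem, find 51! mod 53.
(52)! = (51)! × (52) ≡ -1 mod 53. So (51)! ≡ -1 × (52)^(-1) ≡ (-1)×(-1) = 1 mod 53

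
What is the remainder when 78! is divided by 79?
By Wilson's theorem, (78)! ≡ -1 ≡ 78 (mod 79)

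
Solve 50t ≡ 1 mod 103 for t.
Since 103 is prime, by Fermat 50^(-1) ≡ 50^{101} ≡ 68 mod 103. Verify: 50 × 68 = 3400 ≡ 1 mod 103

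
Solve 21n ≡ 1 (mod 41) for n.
Since 41 is prime, by Fermat 21^(-1) ≡ 21^{39} ≡ 2 (mod 41). Verify: 21 × 2 = 42 ≡ 1 (mod 41)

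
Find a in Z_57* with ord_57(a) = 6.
8 has order 6 mod 57 since 8^{6} ≡ 1 (mod 57) and no smaller power works.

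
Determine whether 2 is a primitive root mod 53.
ord_53(2) divides 52. For each prime q|52: 2^{26}≡52, 2^{4}≡16, none ≡ 1. So 2 has order 52 and is a primitive root mod 53.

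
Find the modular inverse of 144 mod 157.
Since 157 is prime, by Fermat 144^(-1) ≡ 144^{155} ≡ 12 (mod 157). Verify: 144 × 12 = 1728 ≡ 1 (mod 157)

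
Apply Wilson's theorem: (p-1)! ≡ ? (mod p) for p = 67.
By Wilson's theorem, (66)! ≡ -1 ≡ 66 (mod 67)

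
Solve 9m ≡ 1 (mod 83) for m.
Since 83 is prime, by Fermat 9^(-1) ≡ 9^{81} ≡ 37 (mod 83). Verify: 9 × 37 = 333 ≡ 1 (mod 83)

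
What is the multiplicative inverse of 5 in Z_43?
Since 43 is prime, by Fermat 5^(-1) ≡ 5^{41} ≡ 26 (mod 43). Verify: 5 × 26 = 130 ≡ 1 (mod 43)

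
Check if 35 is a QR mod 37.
By Euler's criterion: 35^{18} ≡ 36 (mod 37). Since this equals -1 (≡ 36), 35 is not a QR.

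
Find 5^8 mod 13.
By repeated squaring mod 13: 5^{1}≡5, 5^{2}≡12, 5^{4}≡1, 5^{8}≡1. So 5^{8} ≡ 1 mod 13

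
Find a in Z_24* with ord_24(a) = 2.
5 has order 2 mod 24 since 5^{2} ≡ 1 (mod 24) and no smaller power works.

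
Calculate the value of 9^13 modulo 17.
By repeated squaring (mod 17): 9^{1}≡9, 9^{2}≡13, 9^{4}≡16, 9^{8}≡1. Then 9^{13} = 9^{8+4+1} ≡ 1 × 16 × 9 ≡ 8 (mod 17)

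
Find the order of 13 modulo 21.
Powers of 13 mod 21: 13^1≡13, 13^2≡1. ord_21(13) = 2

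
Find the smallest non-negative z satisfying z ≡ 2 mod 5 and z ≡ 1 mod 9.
M = 5 × 9 = 45. M₁ = 9, y₁ ≡ 4 mod 5. M₂ = 5, y₂ ≡ 2 mod 9. z = 2×9×4 + 1×5×2 ≡ 37 mod 45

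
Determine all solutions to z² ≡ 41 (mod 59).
The square roots of 41 mod 59 are 49 and 10. Verify: 49² = 2401 ≡ 41 (mod 59)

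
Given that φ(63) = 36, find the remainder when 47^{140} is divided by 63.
By Euler: 47^{36} ≡ 1 mod 63 since gcd(47, 63) = 1. 140 = 3×36 + 32. So 47^{140} ≡ 47^{32} ≡ 4 mod 63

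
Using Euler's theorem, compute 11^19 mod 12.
By Euler: 11^{4} ≡ 1 mod 12 since gcd(11, 12) = 1. 19 = 4×4 + 3. So 11^{19} ≡ 11^{3} ≡ 11 mod 12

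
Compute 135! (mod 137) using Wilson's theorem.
(136)! = (135)! × (136) ≡ -1 (mod 137). So (135)! ≡ -1 × (136)^(-1) ≡ (-1)×(-1) = 1 (mod 137)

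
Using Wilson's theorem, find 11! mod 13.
(12)! = (11)! × (12) ≡ -1 (mod 13). So (11)! ≡ -1 × (12)^(-1) ≡ (-1)×(-1) = 1 (mod 13)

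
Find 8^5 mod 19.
By repeated squaring mod 19: 8^{1}≡8, 8^{2}≡7, 8^{4}≡11. Then 8^{5} = 8^{4+1} ≡ 11 × 8 ≡ 12 mod 19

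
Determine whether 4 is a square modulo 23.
By Euler's criterion: 4^{11} ≡ 1 (mod 23). Since this equals 1, 4 is a QR.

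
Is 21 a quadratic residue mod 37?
By Euler's criterion: 21^{18} ≡ 1 mod 37. Since this equals 1, 21 is a QR.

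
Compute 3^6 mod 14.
By repeated squaring mod 14: 3^{1}≡3, 3^{2}≡9, 3^{4}≡11. Then 3^{6} = 3^{4+2} ≡ 11 × 9 ≡ 1 mod 14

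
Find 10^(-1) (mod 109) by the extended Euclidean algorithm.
Extended GCD: 10(11) + 109(-1) = 1. So 10^(-1) ≡ 11 (mod 109). Verify: 10 × 11 = 110 ≡ 1 (mod 109)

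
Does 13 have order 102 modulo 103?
13^{17} ≡ 1 (mod 103) and 17 < 102, so ord_103(13) = 17 ≠ 102 and 13 is not a primitive root.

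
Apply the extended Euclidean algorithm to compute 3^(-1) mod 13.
Extended GCD: 3(-4) + 13(1) = 1. So 3^(-1) ≡ -4 ≡ 9 (mod 13). Verify: 3 × 9 = 27 ≡ 1 (mod 13)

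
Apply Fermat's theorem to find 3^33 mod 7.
By Fermat: 3^{6} ≡ 1 mod 7. 33 = 5×6 + 3. So 3^{33} ≡ 3^{3} ≡ 6 mod 7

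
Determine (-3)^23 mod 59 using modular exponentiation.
By repeated squaring mod 59: (-3)^{1}≡56, (-3)^{2}≡9, (-3)^{4}≡22, (-3)^{8}≡12, (-3)^{16}≡26. Then (-3)^{23} = (-3)^{16+4+2+1} ≡ 26 × 22 × 9 × 56 ≡ 14 mod 59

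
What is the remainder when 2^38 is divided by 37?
Using Fermat: 2^{36} ≡ 1 mod 37. 38 ≡ 2 mod 36. So 2^{38} ≡ 2^{2} ≡ 4 mod 37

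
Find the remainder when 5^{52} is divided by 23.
By Fermat: 5^{22} ≡ 1 mod 23. 52 = 2×22 + 8. So 5^{52} ≡ 5^{8} ≡ 16 mod 23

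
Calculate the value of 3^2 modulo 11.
3^{2} = 9 ≡ 9 mod 11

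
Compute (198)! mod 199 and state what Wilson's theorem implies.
(198)! mod 199 = 198. Since this equals -1 (mod 199), Wilson confirms 199 is prime.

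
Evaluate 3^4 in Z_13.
3^{4} = 81 ≡ 3 mod 13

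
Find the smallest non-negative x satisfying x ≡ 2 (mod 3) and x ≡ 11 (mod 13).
M = 3 × 13 = 39. M₁ = 13, y₁ ≡ 1 (mod 3). M₂ = 3, y₂ ≡ 9 (mod 13). x = 2×13×1 + 11×3×9 ≡ 11 (mod 39)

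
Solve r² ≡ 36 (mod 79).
The square roots of 36 mod 79 are 73 and 6. Verify: 73² = 5329 ≡ 36 (mod 79)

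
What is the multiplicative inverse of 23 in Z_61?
Since 61 is prime, by Fermat 23^(-1) ≡ 23^{59} ≡ 8 (mod 61). Verify: 23 × 8 = 184 ≡ 1 (mod 61)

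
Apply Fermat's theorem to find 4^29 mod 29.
By Fermat: 4^{28} ≡ 1 mod 29. So 4^{29} = 4^{28} · 4^{1} ≡ 4^{1} ≡ 4 mod 29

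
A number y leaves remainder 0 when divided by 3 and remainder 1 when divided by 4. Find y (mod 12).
M = 3 × 4 = 12. M₁ = 4, y₁ ≡ 1 (mod 3). M₂ = 3, y₂ ≡ 3 (mod 4). y = 0×4×1 + 1×3×3 ≡ 9 (mod 12)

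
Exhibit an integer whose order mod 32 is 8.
3 has order 8 mod 32 since 3^{8} ≡ 1 mod 32 and no smaller power works.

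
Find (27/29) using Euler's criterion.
(27/29) = 27^{14} mod 29 = -1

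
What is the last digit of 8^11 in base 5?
Using Fermat: 8^{4} ≡ 1 mod 5. 11 ≡ 3 mod 4. So 8^{11} ≡ 8^{3} ≡ 2 mod 5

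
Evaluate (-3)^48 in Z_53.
By repeated squaring mod 53: (-3)^{1}≡50, (-3)^{2}≡9, (-3)^{4}≡28, (-3)^{8}≡42, (-3)^{16}≡15, (-3)^{32}≡13. Then (-3)^{48} = (-3)^{32+16} ≡ 13 × 15 ≡ 36 mod 53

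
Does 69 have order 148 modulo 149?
69^{74} ≡ 1 (mod 149) and 74 < 148, so ord_149(69) = 74 ≠ 148 and 69 is not a primitive root.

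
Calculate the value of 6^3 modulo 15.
6^{3} = 216 ≡ 6 (mod 15)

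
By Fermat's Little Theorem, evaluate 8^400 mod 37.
By Fermat: 8^{36} ≡ 1 (mod 37). 400 ≡ 4 (mod 36). So 8^{400} ≡ 8^{4} ≡ 26 (mod 37)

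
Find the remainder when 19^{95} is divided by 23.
By Fermat: 19^{22} ≡ 1 mod 23. 95 = 4×22 + 7. So 19^{95} ≡ 19^{7} ≡ 15 mod 23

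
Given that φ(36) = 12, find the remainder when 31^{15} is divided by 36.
By Euler: 31^{12} ≡ 1 mod 36 since gcd(31, 36) = 1. 15 = 1×12 + 3. So 31^{15} ≡ 31^{3} ≡ 19 mod 36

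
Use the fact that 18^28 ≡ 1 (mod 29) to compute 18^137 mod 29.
By Fermat: 18^{28} ≡ 1 (mod 29). 137 = 4×28 + 25. So 18^{137} ≡ 18^{25} ≡ 10 (mod 29)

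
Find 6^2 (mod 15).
6^{2} = 36 ≡ 6 (mod 15)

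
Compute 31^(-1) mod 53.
Since 53 is prime, by Fermat 31^(-1) ≡ 31^{51} ≡ 12 mod 53. Verify: 31 × 12 = 372 ≡ 1 mod 53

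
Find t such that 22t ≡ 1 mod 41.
Since 41 is prime, by Fermat 22^(-1) ≡ 22^{39} ≡ 28 mod 41. Verify: 22 × 28 = 616 ≡ 1 mod 41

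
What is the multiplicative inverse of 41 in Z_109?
Since 109 is prime, by Fermat 41^(-1) ≡ 41^{107} ≡ 8 (mod 109). Verify: 41 × 8 = 328 ≡ 1 (mod 109)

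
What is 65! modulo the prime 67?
(66)! = (65)! × (66) ≡ -1 (mod 67). So (65)! ≡ -1 × (66)^(-1) ≡ (-1)×(-1) = 1 (mod 67)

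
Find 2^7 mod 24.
By repeated squaring mod 24: 2^{1}≡2, 2^{2}≡4, 2^{4}≡16. Then 2^{7} = 2^{4+2+1} ≡ 16 × 4 × 2 ≡ 8 mod 24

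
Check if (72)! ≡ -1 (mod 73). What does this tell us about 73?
(72)! mod 73 = 72. Since this equals -1 (mod 73), Wilson confirms 73 is prime.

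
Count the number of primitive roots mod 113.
Number of primitive roots mod 113 = φ(p-1) = φ(112) = 48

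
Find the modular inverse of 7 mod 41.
Since 41 is prime, by Fermat 7^(-1) ≡ 7^{39} ≡ 6 (mod 41). Verify: 7 × 6 = 42 ≡ 1 (mod 41)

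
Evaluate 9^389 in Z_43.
Using Fermat: 9^{42} ≡ 1 mod 43. 389 ≡ 11 mod 42. So 9^{389} ≡ 9^{11} ≡ 40 mod 43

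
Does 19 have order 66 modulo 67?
19^{33} ≡ 1 mod 67 and 33 < 66, so ord_67(19) = 33 ≠ 66 and 19 is not a primitive root.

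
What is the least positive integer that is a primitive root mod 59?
g = 2. For each prime q|58: 2^{29}≡58, 2^{2}≡4, none ≡ 1, so ord_59(2) = 58 and 2 is a primitive root.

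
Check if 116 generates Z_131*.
ord_131(116) divides 130. For each prime q|130: 116^{65}≡130, 116^{26}≡61, 116^{10}≡107, none ≡ 1. So 116 has order 130 and is a primitive root mod 131.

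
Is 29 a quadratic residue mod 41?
By Euler's criterion: 29^{20} ≡ 40 mod 41. Since this equals -1 (≡ 40), 29 is not a QR.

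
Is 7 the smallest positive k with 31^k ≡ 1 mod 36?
Powers of 31 mod 36: 31^1≡31, 31^2≡25, 31^3≡19, 31^4≡13, 31^5≡7, 31^6≡1. Already 31^6≡1, so the order is 6 < 7. No, the actual order is 6.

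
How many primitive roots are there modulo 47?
A prime p has φ(p-1) primitive roots; here φ(46) = 22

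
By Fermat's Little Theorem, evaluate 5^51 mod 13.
By Fermat: 5^{12} ≡ 1 (mod 13). 51 = 4×12 + 3. So 5^{51} ≡ 5^{3} ≡ 8 (mod 13)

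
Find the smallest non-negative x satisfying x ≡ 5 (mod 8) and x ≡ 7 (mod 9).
M = 8 × 9 = 72. M₁ = 9, y₁ ≡ 1 (mod 8). M₂ = 8, y₂ ≡ 8 (mod 9). x = 5×9×1 + 7×8×8 ≡ 61 (mod 72)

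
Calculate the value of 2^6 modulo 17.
By repeated squaring (mod 17): 2^{1}≡2, 2^{2}≡4, 2^{4}≡16. Then 2^{6} = 2^{4+2} ≡ 16 × 4 ≡ 13 (mod 17)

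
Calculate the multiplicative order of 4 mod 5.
Powers of 4 mod 5: 4^1≡4, 4^2≡1. ord_5(4) = 2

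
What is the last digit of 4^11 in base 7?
Using Fermat: 4^{6} ≡ 1 (mod 7). 11 ≡ 5 (mod 6). So 4^{11} ≡ 4^{5} ≡ 2 (mod 7)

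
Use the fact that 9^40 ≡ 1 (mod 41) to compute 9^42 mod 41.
By Fermat: 9^{40} ≡ 1 (mod 41). So 9^{42} = 9^{40} · 9^{2} ≡ 9^{2} ≡ 40 (mod 41)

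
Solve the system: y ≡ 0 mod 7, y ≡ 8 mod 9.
M = 7 × 9 = 63. M₁ = 9, y₁ ≡ 4 mod 7. M₂ = 7, y₂ ≡ 4 mod 9. y = 0×9×4 + 8×7×4 ≡ 35 mod 63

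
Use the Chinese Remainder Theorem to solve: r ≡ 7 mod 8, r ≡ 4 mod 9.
M = 8 × 9 = 72. M₁ = 9, y₁ ≡ 1 mod 8. M₂ = 8, y₂ ≡ 8 mod 9. r = 7×9×1 + 4×8×8 ≡ 31 mod 72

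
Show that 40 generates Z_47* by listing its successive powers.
40^1, 40^2, ..., 40^{46} mod 47: [40, 2, 33, 4, 19, 8, 38, 16, 29, 32, 11, 17, 22, 34, 44, 21, 41, 42, 35, 37, 23, 27, 46, 7, 45, 14, 43, 28, 39, 9, 31, 18, 15, 36, 30, 25, 13, 3, 26, 6, 5, 12, 10, 24, 20, 1]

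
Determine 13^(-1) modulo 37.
Since 37 is prime, by Fermat 13^(-1) ≡ 13^{35} ≡ 20 (mod 37). Verify: 13 × 20 = 260 ≡ 1 (mod 37)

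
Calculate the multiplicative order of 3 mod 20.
Powers of 3 mod 20: 3^1≡3, 3^2≡9, 3^3≡7, 3^4≡1. ord_20(3) = 4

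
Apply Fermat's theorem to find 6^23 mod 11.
By Fermat: 6^{10} ≡ 1 mod 11. 23 = 2×10 + 3. So 6^{23} ≡ 6^{3} ≡ 7 mod 11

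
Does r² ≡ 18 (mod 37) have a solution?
By Euler's criterion: 18^{18} ≡ 36 (mod 37). Since this equals -1 (≡ 36), 18 is not a QR.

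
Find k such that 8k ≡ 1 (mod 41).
Since 41 is prime, by Fermat 8^(-1) ≡ 8^{39} ≡ 36 (mod 41). Verify: 8 × 36 = 288 ≡ 1 (mod 41)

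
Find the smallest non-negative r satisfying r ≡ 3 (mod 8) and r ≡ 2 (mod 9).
M = 8 × 9 = 72. M₁ = 9, y₁ ≡ 1 (mod 8). M₂ = 8, y₂ ≡ 8 (mod 9). r = 3×9×1 + 2×8×8 ≡ 11 (mod 72)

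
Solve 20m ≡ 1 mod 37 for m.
Since 37 is prime, by Fermat 20^(-1) ≡ 20^{35} ≡ 13 mod 37. Verify: 20 × 13 = 260 ≡ 1 mod 37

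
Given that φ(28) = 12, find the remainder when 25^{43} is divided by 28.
By Euler: 25^{12} ≡ 1 mod 28 since gcd(25, 28) = 1. 43 = 3×12 + 7. So 25^{43} ≡ 25^{7} ≡ 25 mod 28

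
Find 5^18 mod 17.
Using Fermat: 5^{16} ≡ 1 mod 17. 18 ≡ 2 mod 16. So 5^{18} ≡ 5^{2} ≡ 8 mod 17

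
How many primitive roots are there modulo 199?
A prime p has φ(p-1) primitive roots; here φ(198) = 60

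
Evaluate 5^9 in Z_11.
By repeated squaring (mod 11): 5^{1}≡5, 5^{2}≡3, 5^{4}≡9, 5^{8}≡4. Then 5^{9} = 5^{8+1} ≡ 4 × 5 ≡ 9 (mod 11)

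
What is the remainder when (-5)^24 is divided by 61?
By repeated squaring (mod 61): (-5)^{1}≡56, (-5)^{2}≡25, (-5)^{4}≡15, (-5)^{8}≡42, (-5)^{16}≡56. Then (-5)^{24} = (-5)^{16+8} ≡ 56 × 42 ≡ 34 (mod 61)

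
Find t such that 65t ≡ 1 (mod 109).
Since 109 is prime, by Fermat 65^(-1) ≡ 65^{107} ≡ 52 (mod 109). Verify: 65 × 52 = 3380 ≡ 1 (mod 109)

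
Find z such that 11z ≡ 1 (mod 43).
Since 43 is prime, by Fermat 11^(-1) ≡ 11^{41} ≡ 4 (mod 43). Verify: 11 × 4 = 44 ≡ 1 (mod 43)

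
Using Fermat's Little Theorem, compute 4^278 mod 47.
By Fermat: 4^{46} ≡ 1 (mod 47). 278 ≡ 2 (mod 46). So 4^{278} ≡ 4^{2} ≡ 16 (mod 47)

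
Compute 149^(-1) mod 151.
Since 151 is prime, by Fermat 149^(-1) ≡ 149^{149} ≡ 75 mod 151. Verify: 149 × 75 = 11175 ≡ 1 mod 151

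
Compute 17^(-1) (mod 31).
Since 31 is prime, by Fermat 17^(-1) ≡ 17^{29} ≡ 11 (mod 31). Verify: 17 × 11 = 187 ≡ 1 (mod 31)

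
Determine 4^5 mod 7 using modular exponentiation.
By repeated squaring (mod 7): 4^{1}≡4, 4^{2}≡2, 4^{4}≡4. Then 4^{5} = 4^{4+1} ≡ 4 × 4 ≡ 2 (mod 7)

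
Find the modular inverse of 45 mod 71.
Since 71 is prime, by Fermat 45^(-1) ≡ 45^{69} ≡ 30 mod 71. Verify: 45 × 30 = 1350 ≡ 1 mod 71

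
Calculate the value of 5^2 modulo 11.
5^{2} = 25 ≡ 3 (mod 11)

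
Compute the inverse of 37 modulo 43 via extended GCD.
Extended GCD: 37(7) + 43(-6) = 1. So 37^(-1) ≡ 7 mod 43. Verify: 37 × 7 = 259 ≡ 1 mod 43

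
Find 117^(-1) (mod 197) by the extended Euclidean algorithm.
Extended GCD: 117(32) + 197(-19) = 1. So 117^(-1) ≡ 32 (mod 197). Verify: 117 × 32 = 3744 ≡ 1 (mod 197)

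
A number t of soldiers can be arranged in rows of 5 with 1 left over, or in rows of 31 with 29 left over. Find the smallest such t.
M = 5 × 31 = 155. M₁ = 31, y₁ ≡ 1 (mod 5). M₂ = 5, y₂ ≡ 25 (mod 31). t = 1×31×1 + 29×5×25 ≡ 91 (mod 155)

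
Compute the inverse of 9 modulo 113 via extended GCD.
Extended GCD: 9(-25) + 113(2) = 1. So 9^(-1) ≡ -25 ≡ 88 (mod 113). Verify: 9 × 88 = 792 ≡ 1 (mod 113)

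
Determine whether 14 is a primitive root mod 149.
ord_149(14) divides 148. For each prime q|148: 14^{74}≡148, 14^{4}≡123, none ≡ 1. So 14 has order 148 and is a primitive root mod 149.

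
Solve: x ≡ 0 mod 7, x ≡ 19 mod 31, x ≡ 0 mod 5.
M = 7 × 31 × 5 = 1085. M₁ = 155, y₁ ≡ 1 mod 7. M₂ = 35, y₂ ≡ 8 mod 31. M₃ = 217, y₃ ≡ 3 mod 5. x = 0×155×1 + 19×35×8 + 0×217×3 ≡ 980 mod 1085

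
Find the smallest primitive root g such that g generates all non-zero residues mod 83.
g = 2. For each prime q|82: 2^{41}≡82, 2^{2}≡4, none ≡ 1, so ord_83(2) = 82 and 2 is a primitive root.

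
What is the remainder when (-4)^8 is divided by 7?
Using Fermat: (-4)^{6} ≡ 1 (mod 7). 8 ≡ 2 (mod 6). So (-4)^{8} ≡ (-4)^{2} ≡ 2 (mod 7)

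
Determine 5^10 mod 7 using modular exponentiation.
Using Fermat: 5^{6} ≡ 1 (mod 7). 10 ≡ 4 (mod 6). So 5^{10} ≡ 5^{4} ≡ 2 (mod 7)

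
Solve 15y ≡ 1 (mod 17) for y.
Since 17 is prime, by Fermat 15^(-1) ≡ 15^{15} ≡ 8 (mod 17). Verify: 15 × 8 = 120 ≡ 1 (mod 17)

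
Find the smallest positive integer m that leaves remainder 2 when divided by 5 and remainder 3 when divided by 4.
M = 5 × 4 = 20. M₁ = 4, y₁ ≡ 4 (mod 5). M₂ = 5, y₂ ≡ 1 (mod 4). m = 2×4×4 + 3×5×1 ≡ 7 (mod 20)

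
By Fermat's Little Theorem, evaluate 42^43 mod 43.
By Fermat: 42^{42} ≡ 1 (mod 43). So 42^{43} = 42^{42} · 42^{1} ≡ 42^{1} ≡ 42 (mod 43)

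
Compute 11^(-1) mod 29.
Since 29 is prime, by Fermat 11^(-1) ≡ 11^{27} ≡ 8 mod 29. Verify: 11 × 8 = 88 ≡ 1 mod 29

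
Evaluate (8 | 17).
(8/17) = 8^{8} mod 17 = 1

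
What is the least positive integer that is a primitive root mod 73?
g = 5. Powers: [5, 25, 52, 41, 59, 3, 15, 2, 10, ...] generates all 72 non-zero residues.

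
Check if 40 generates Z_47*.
ord_47(40) divides 46. For each prime q|46: 40^{23}≡46, 40^{2}≡2, none ≡ 1. So 40 has order 46 and is a primitive root mod 47.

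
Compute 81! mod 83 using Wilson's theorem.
(82)! = (81)! × (82) ≡ -1 mod 83. So (81)! ≡ -1 × (82)^(-1) ≡ (-1)×(-1) = 1 mod 83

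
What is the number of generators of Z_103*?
Number of primitive roots mod 103 = φ(p-1) = φ(102) = 32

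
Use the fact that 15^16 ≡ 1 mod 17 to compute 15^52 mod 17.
By Fermat: 15^{16} ≡ 1 mod 17. 52 = 3×16 + 4. So 15^{52} ≡ 15^{4} ≡ 16 mod 17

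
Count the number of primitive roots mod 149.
Number of primitive roots mod 149 = φ(p-1) = φ(148) = 72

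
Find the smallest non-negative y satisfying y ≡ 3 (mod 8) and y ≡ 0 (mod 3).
M = 8 × 3 = 24. M₁ = 3, y₁ ≡ 3 (mod 8). M₂ = 8, y₂ ≡ 2 (mod 3). y = 3×3×3 + 0×8×2 ≡ 3 (mod 24)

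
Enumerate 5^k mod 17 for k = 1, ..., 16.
5^1, 5^2, ..., 5^{16} mod 17: [5, 8, 6, 13, 14, 2, 10, 16, 12, 9, 11, 4, 3, 15, 7, 1]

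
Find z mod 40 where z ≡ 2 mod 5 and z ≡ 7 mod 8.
M = 5 × 8 = 40. M₁ = 8, y₁ ≡ 2 mod 5. M₂ = 5, y₂ ≡ 5 mod 8. z = 2×8×2 + 7×5×5 ≡ 7 mod 40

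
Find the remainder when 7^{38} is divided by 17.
By Fermat: 7^{16} ≡ 1 mod 17. 38 = 2×16 + 6. So 7^{38} ≡ 7^{6} ≡ 9 mod 17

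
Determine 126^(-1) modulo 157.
Since 157 is prime, by Fermat 126^(-1) ≡ 126^{155} ≡ 81 (mod 157). Verify: 126 × 81 = 10206 ≡ 1 (mod 157)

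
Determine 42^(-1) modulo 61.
Since 61 is prime, by Fermat 42^(-1) ≡ 42^{59} ≡ 16 mod 61. Verify: 42 × 16 = 672 ≡ 1 mod 61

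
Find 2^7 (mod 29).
By repeated squaring (mod 29): 2^{1}≡2, 2^{2}≡4, 2^{4}≡16. Then 2^{7} = 2^{4+2+1} ≡ 16 × 4 × 2 ≡ 12 (mod 29)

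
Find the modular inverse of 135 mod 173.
Since 173 is prime, by Fermat 135^(-1) ≡ 135^{171} ≡ 132 mod 173. Verify: 135 × 132 = 17820 ≡ 1 mod 173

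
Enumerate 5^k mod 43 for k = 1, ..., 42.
5^1, 5^2, ..., 5^{42} mod 43: [5, 25, 39, 23, 29, 16, 37, 13, 22, 24, 34, 41, 33, 36, 8, 40, 28, 11, 12, 17, 42, 38, 18, 4, 20, 14, 27, 6, 30, 21, 19, 9, 2, 10, 7, 35, 3, 15, 32, 31, 26, 1]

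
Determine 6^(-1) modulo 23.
Since 23 is prime, by Fermat 6^(-1) ≡ 6^{21} ≡ 4 (mod 23). Verify: 6 × 4 = 24 ≡ 1 (mod 23)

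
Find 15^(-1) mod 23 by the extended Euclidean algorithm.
Extended GCD: 15(-3) + 23(2) = 1. So 15^(-1) ≡ -3 ≡ 20 mod 23. Verify: 15 × 20 = 300 ≡ 1 mod 23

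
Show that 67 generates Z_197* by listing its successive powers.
67^1, 67^2, ..., 67^{196} mod 197: [67, 155, 141, 188, 185, 181, 110, 81, 108, 144, 192, 59, 13, 83, 45, 60, 80, 41, 186, 51, 68, 25, 99, 132, 176, 169, 94, 191, 189, 55, 139, 54, 72, 96, 128, 105, 140, 121, 30, 40, 119, 93, 124, 34, 111, 148, 66, 88, 183, 47, 194, 193, 126, 168, 27, 36, 48, 64, 151, 70, 159, 15, 20, 158, 145, 62, 17, 154, 74, 33, 44, 190, 122, 97, 195, 63, 84, 112, 18, 24, 32, 174, 35, 178, 106, 10, 79, 171, 31, 107, 77, 37, 115, 22, 95, 61, 147, 196, 130, 42, 56, 9, 12, 16, 87, 116, 89, 53, 5, 138, 184, 114, 152, 137, 117, 156, 11, 146, 129, 172, 98, 65, 21, 28, 103, 6, 8, 142, 58, 143, 125, 101, 69, 92, 57, 76, 167, 157, 78, 104, 73, 163, 86, 49, 131, 109, 14, 150, 3, 4, 71, 29, 170, 161, 149, 133, 46, 127, 38, 182, 177, 39, 52, 135, 180, 43, 123, 164, 153, 7, 75, 100, 2, 134, 113, 85, 179, 173, 165, 23, 162, 19, 91, 187, 118, 26, 166, 90, 120, 160, 82, 175, 102, 136, 50, 1]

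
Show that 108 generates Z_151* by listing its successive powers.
108^1, 108^2, ..., 108^{150} mod 151: [108, 37, 70, 10, 23, 68, 96, 100, 79, 76, 54, 94, 35, 5, 87, 34, 48, 50, 115, 38, 27, 47, 93, 78, 119, 17, 24, 25, 133, 19, 89, 99, 122, 39, 135, 84, 12, 88, 142, 85, 120, 125, 61, 95, 143, 42, 6, 44, 71, 118, 60, 138, 106, 123, 147, 21, 3, 22, 111, 59, 30, 69, 53, 137, 149, 86, 77, 11, 131, 105, 15, 110, 102, 144, 150, 43, 114, 81, 141, 128, 83, 55, 51, 72, 75, 97, 57, 116, 146, 64, 117, 103, 101, 36, 113, 124, 104, 58, 73, 32, 134, 127, 126, 18, 132, 62, 52, 29, 112, 16, 67, 139, 63, 9, 66, 31, 26, 90, 56, 8, 109, 145, 107, 80, 33, 91, 13, 45, 28, 4, 130, 148, 129, 40, 92, 121, 82, 98, 14, 2, 65, 74, 140, 20, 46, 136, 41, 49, 7, 1]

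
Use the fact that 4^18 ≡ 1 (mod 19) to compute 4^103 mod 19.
By Fermat: 4^{18} ≡ 1 (mod 19). 103 = 5×18 + 13. So 4^{103} ≡ 4^{13} ≡ 9 (mod 19)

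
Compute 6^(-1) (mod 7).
Since 7 is prime, by Fermat 6^(-1) ≡ 6^{5} ≡ 6 (mod 7). Verify: 6 × 6 = 36 ≡ 1 (mod 7)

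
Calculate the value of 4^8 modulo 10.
By repeated squaring mod 10: 4^{1}≡4, 4^{2}≡6, 4^{4}≡6, 4^{8}≡6. So 4^{8} ≡ 6 mod 10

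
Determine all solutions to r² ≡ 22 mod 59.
The square roots of 22 mod 59 are 9 and 50. Verify: 9² = 81 ≡ 22 mod 59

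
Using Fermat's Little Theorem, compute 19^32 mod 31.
By Fermat: 19^{30} ≡ 1 (mod 31). So 19^{32} = 19^{30} · 19^{2} ≡ 19^{2} ≡ 20 (mod 31)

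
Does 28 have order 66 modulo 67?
ord_67(28) divides 66. For each prime q|66: 28^{33}≡66, 28^{22}≡37, 28^{6}≡40, none ≡ 1. So 28 has order 66 and is a primitive root mod 67.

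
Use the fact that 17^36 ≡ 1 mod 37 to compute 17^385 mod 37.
By Fermat: 17^{36} ≡ 1 mod 37. 385 ≡ 25 mod 36. So 17^{385} ≡ 17^{25} ≡ 22 mod 37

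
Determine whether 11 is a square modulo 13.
By Euler's criterion: 11^{6} ≡ 12 mod 13. Since this equals -1 (≡ 12), 11 is not a QR.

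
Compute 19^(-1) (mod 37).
Since 37 is prime, by Fermat 19^(-1) ≡ 19^{35} ≡ 2 (mod 37). Verify: 19 × 2 = 38 ≡ 1 (mod 37)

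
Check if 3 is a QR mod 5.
By Euler's criterion: 3^{2} ≡ 4 (mod 5). Since this equals -1 (≡ 4), 3 is not a QR.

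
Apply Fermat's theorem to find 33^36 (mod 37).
By Fermat's Little Theorem, 33^{36} ≡ 1 (mod 37) since 37 is prime and gcd(33, 37) = 1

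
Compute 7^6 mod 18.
By repeated squaring mod 18: 7^{1}≡7, 7^{2}≡13, 7^{4}≡7. Then 7^{6} = 7^{4+2} ≡ 7 × 13 ≡ 1 mod 18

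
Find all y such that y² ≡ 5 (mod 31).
The square roots of 5 mod 31 are 25 and 6. Verify: 25² = 625 ≡ 5 (mod 31)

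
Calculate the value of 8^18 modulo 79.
By repeated squaring mod 79: 8^{1}≡8, 8^{2}≡64, 8^{4}≡67, 8^{8}≡65, 8^{16}≡38. Then 8^{18} = 8^{16+2} ≡ 38 × 64 ≡ 62 mod 79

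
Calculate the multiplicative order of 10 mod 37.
Powers of 10 mod 37: 10^1≡10, 10^2≡26, 10^3≡1. Order = 3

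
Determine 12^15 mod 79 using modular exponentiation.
By repeated squaring (mod 79): 12^{1}≡12, 12^{2}≡65, 12^{4}≡38, 12^{8}≡22. Then 12^{15} = 12^{8+4+2+1} ≡ 22 × 38 × 65 × 12 ≡ 14 (mod 79)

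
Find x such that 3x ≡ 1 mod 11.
Since 11 is prime, by Fermat 3^(-1) ≡ 3^{9} ≡ 4 mod 11. Verify: 3 × 4 = 12 ≡ 1 mod 11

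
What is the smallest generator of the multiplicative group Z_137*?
g = 3. Powers: [3, 9, 27, 81, 106, 44, 132, 122, 92, 2, ...] generates all 136 non-zero residues.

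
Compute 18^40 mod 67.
By repeated squaring mod 67: 18^{1}≡18, 18^{2}≡56, 18^{4}≡54, 18^{8}≡35, 18^{16}≡19, 18^{32}≡26. Then 18^{40} = 18^{32+8} ≡ 26 × 35 ≡ 39 mod 67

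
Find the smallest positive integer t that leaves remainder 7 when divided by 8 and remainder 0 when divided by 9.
M = 8 × 9 = 72. M₁ = 9, y₁ ≡ 1 mod 8. M₂ = 8, y₂ ≡ 8 mod 9. t = 7×9×1 + 0×8×8 ≡ 63 mod 72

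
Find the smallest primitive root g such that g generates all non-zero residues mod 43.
g = 3. For each prime q|42: 3^{21}≡42, 3^{14}≡36, 3^{6}≡41, none ≡ 1, so ord_43(3) = 42 and 3 is a primitive root.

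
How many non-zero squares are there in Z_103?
Exactly half the non-zero residues mod a prime are QRs: (103-1)/2 = 51.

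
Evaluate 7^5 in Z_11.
By repeated squaring mod 11: 7^{1}≡7, 7^{2}≡5, 7^{4}≡3. Then 7^{5} = 7^{4+1} ≡ 3 × 7 ≡ 10 mod 11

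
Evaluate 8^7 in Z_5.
Using Fermat: 8^{4} ≡ 1 (mod 5). 7 ≡ 3 (mod 4). So 8^{7} ≡ 8^{3} ≡ 2 (mod 5)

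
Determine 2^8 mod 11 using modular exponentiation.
By repeated squaring (mod 11): 2^{1}≡2, 2^{2}≡4, 2^{4}≡5, 2^{8}≡3. So 2^{8} ≡ 3 (mod 11)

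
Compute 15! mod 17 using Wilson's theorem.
(16)! = (15)! × (16) ≡ -1 mod 17. So (15)! ≡ -1 × (16)^(-1) ≡ (-1)×(-1) = 1 mod 17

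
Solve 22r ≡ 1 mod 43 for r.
Since 43 is prime, by Fermat 22^(-1) ≡ 22^{41} ≡ 2 mod 43. Verify: 22 × 2 = 44 ≡ 1 mod 43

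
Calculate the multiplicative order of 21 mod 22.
Powers of 21 mod 22: 21^1≡21, 21^2≡1. So the order of 21 is 2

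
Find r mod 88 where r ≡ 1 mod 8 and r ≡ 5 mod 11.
M = 8 × 11 = 88. M₁ = 11, y₁ ≡ 3 mod 8. M₂ = 8, y₂ ≡ 7 mod 11. r = 1×11×3 + 5×8×7 ≡ 49 mod 88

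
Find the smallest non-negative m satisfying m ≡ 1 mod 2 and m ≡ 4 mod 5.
M = 2 × 5 = 10. M₁ = 5, y₁ ≡ 1 mod 2. M₂ = 2, y₂ ≡ 3 mod 5. m = 1×5×1 + 4×2×3 ≡ 9 mod 10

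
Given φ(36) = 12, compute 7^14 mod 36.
By Euler: 7^{12} ≡ 1 mod 36 since gcd(7, 36) = 1. 14 = 1×12 + 2. So 7^{14} ≡ 7^{2} ≡ 13 mod 36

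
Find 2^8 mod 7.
Using Fermat: 2^{6} ≡ 1 mod 7. 8 ≡ 2 mod 6. So 2^{8} ≡ 2^{2} ≡ 4 mod 7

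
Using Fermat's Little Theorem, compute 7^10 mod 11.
By Fermat's Little Theorem, 7^{10} ≡ 1 (mod 11) since 11 is prime and gcd(7, 11) = 1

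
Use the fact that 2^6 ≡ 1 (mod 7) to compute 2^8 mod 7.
By Fermat: 2^{6} ≡ 1 (mod 7). So 2^{8} = 2^{6} · 2^{2} ≡ 2^{2} ≡ 4 (mod 7)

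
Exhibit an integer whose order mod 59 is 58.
2 has order 58 mod 59 since 2^{58} ≡ 1 mod 59 and no smaller power works.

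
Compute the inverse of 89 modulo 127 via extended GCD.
Extended GCD: 89(10) + 127(-7) = 1. So 89^(-1) ≡ 10 (mod 127). Verify: 89 × 10 = 890 ≡ 1 (mod 127)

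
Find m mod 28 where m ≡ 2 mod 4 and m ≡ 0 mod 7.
M = 4 × 7 = 28. M₁ = 7, y₁ ≡ 3 mod 4. M₂ = 4, y₂ ≡ 2 mod 7. m = 2×7×3 + 0×4×2 ≡ 14 mod 28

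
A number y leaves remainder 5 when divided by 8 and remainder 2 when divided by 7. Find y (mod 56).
M = 8 × 7 = 56. M₁ = 7, y₁ ≡ 7 (mod 8). M₂ = 8, y₂ ≡ 1 (mod 7). y = 5×7×7 + 2×8×1 ≡ 37 (mod 56)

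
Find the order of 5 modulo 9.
Powers of 5 mod 9: 5^1≡5, 5^2≡7, 5^3≡8, 5^4≡4, 5^5≡2, 5^6≡1. Order = 6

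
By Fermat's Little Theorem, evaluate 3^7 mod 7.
By Fermat: 3^{6} ≡ 1 mod 7. So 3^{7} = 3^{6} · 3^{1} ≡ 3^{1} ≡ 3 mod 7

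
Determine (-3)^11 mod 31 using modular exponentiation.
By repeated squaring (mod 31): (-3)^{1}≡28, (-3)^{2}≡9, (-3)^{4}≡19, (-3)^{8}≡20. Then (-3)^{11} = (-3)^{8+2+1} ≡ 20 × 9 × 28 ≡ 18 (mod 31)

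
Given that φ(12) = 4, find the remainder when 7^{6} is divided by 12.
By Euler: 7^{4} ≡ 1 (mod 12) since gcd(7, 12) = 1. 6 = 1×4 + 2. So 7^{6} ≡ 7^{2} ≡ 1 (mod 12)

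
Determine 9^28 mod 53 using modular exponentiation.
By repeated squaring mod 53: 9^{1}≡9, 9^{2}≡28, 9^{4}≡42, 9^{8}≡15, 9^{16}≡13. Then 9^{28} = 9^{16+8+4} ≡ 13 × 15 × 42 ≡ 28 mod 53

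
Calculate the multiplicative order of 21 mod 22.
Powers of 21 mod 22: 21^1≡21, 21^2≡1. Order = 2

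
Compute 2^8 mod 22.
By repeated squaring (mod 22): 2^{1}≡2, 2^{2}≡4, 2^{4}≡16, 2^{8}≡14. So 2^{8} ≡ 14 (mod 22)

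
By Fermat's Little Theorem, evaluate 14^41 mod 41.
By Fermat: 14^{40} ≡ 1 mod 41. So 14^{41} = 14^{40} · 14^{1} ≡ 14^{1} ≡ 14 mod 41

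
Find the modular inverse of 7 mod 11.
Since 11 is prime, by Fermat 7^(-1) ≡ 7^{9} ≡ 8 (mod 11). Verify: 7 × 8 = 56 ≡ 1 (mod 11)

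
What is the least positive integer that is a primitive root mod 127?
g = 3. For each prime q|126: 3^{63}≡126, 3^{42}≡107, 3^{18}≡4, none ≡ 1, so ord_127(3) = 126 and 3 is a primitive root.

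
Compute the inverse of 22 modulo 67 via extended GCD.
Extended GCD: 22(-3) + 67(1) = 1. So 22^(-1) ≡ -3 ≡ 64 mod 67. Verify: 22 × 64 = 1408 ≡ 1 mod 67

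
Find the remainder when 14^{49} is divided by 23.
By Fermat: 14^{22} ≡ 1 (mod 23). 49 = 2×22 + 5. So 14^{49} ≡ 14^{5} ≡ 15 (mod 23)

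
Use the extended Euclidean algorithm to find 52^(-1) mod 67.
Extended GCD: 52(-9) + 67(7) = 1. So 52^(-1) ≡ -9 ≡ 58 (mod 67). Verify: 52 × 58 = 3016 ≡ 1 (mod 67)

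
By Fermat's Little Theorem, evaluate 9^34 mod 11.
By Fermat: 9^{10} ≡ 1 (mod 11). 34 = 3×10 + 4. So 9^{34} ≡ 9^{4} ≡ 5 (mod 11)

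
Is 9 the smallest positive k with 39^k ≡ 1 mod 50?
Powers of 39 mod 50: 39^1≡39, 39^2≡21, 39^3≡19, 39^4≡41, 39^5≡49, 39^6≡11, 39^7≡29, 39^8≡31, 39^9≡9, 39^10≡1. 39^9≡9≢1, so ord ≠ 9. No, the actual order is 10.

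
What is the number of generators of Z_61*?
A prime p has φ(p-1) primitive roots; here φ(60) = 16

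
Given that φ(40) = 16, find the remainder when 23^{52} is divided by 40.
By Euler: 23^{16} ≡ 1 (mod 40) since gcd(23, 40) = 1. 52 = 3×16 + 4. So 23^{52} ≡ 23^{4} ≡ 1 (mod 40)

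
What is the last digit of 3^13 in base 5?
Using Fermat: 3^{4} ≡ 1 mod 5. 13 ≡ 1 mod 4. So 3^{13} ≡ 3^{1} ≡ 3 mod 5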